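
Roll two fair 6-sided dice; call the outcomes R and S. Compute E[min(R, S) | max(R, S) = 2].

4/3

P(max(R, S) = 2) = 1/12.
Summing min(R,S)·P(x,y) over outcomes with max(R, S) = 2 gives 1/9.
E[min(R, S) | max(R, S) = 2] = (1/9) / (1/12) = 4/3.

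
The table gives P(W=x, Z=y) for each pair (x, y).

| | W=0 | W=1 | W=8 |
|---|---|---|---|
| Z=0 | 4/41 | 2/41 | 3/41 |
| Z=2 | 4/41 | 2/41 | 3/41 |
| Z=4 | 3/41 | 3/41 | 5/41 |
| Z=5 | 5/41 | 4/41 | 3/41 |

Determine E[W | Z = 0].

26/9

P(Z = 0) = 9/41.
Σ W·P over the event = 0·(4/41) + 1·(2/41) + 8·(3/41) = 26/41.
E[W | Z = 0] = (26/41) / (9/41) = 26/9.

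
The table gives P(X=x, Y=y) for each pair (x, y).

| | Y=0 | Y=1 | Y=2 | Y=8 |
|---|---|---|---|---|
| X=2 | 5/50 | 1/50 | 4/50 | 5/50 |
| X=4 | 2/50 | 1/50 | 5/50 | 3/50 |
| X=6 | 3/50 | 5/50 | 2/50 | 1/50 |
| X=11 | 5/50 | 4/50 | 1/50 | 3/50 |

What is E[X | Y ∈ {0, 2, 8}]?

P(Y ∈ {0, 2, 8}) = 39/50.
Summing X·P(X=x,Y=y) over the conditioning event gives 203/50.
E[X | Y ∈ {0, 2, 8}] = (203/50) / (39/50) = 203/39.

203/39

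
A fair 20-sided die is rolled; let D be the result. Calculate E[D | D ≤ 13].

P(D ≤ 13) = 13/20.
E[D | D ≤ 13] = (91/20) / (13/20) = 7.

7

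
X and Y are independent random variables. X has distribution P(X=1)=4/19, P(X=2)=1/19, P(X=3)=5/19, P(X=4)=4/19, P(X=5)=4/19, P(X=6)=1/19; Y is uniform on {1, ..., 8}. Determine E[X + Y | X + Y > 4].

1125/133

P(X + Y > 4) = 7/8.
Summing (X+Y)·P(x,y) over outcomes with X + Y > 4 gives 1125/152.
E[X + Y | X + Y > 4] = (1125/152) / (7/8) = 1125/133.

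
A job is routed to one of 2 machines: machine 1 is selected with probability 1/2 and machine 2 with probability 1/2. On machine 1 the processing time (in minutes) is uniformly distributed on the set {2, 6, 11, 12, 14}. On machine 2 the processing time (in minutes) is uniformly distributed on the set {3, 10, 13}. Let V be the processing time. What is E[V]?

53/6

E[V | machine 1] = (2+6+11+12+14)/5 = 9.
E[V | machine 2] = (3+10+13)/3 = 26/3.
By the law of total expectation,
E[V] = (1/2)·(9) + (1/2)·(26/3) = 53/6.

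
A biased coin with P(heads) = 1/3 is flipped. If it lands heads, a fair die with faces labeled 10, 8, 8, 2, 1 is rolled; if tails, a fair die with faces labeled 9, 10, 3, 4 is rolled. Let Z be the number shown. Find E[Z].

E[Z | heads] = (10+8+8+2+1)/5 = 29/5.
E[Z | tails] = (9+10+3+4)/4 = 13/2.
By the law of total expectation,
E[Z] = (1/3)·(29/5) + (2/3)·(13/2) = 94/15.

94/15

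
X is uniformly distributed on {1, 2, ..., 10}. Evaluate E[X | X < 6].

3

Given X < 6, X is equally likely to be any of {1, 2, 3, 4, 5}.
E[X | X < 6] = (1 + 2 + 3 + 4 + 5) / 5 = 3.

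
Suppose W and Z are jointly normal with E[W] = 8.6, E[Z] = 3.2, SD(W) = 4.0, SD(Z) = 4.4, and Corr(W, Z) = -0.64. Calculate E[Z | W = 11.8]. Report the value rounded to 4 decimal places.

The regression of Z on W has slope ρ·σ_Z/σ_W and passes through (μ_W, μ_Z).
E[Z | W=11.8] = 3.2 + (-0.64)·(4.4/4.0)·(11.8 − (8.6)) = 3.2 + (-0.704)·(3.2) = 0.9472.

0.9472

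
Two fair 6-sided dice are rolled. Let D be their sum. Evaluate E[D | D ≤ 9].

94/15

P(D ≤ 9) = 5/6.
Σ over the event: 2·1/36 + 3·1/18 + 4·1/12 + 5·1/9 + 6·5/36 + 7·1/6 + 8·5/36 + 9·1/9 = 47/9.
E[D | D ≤ 9] = (47/9) / (5/6) = 94/15.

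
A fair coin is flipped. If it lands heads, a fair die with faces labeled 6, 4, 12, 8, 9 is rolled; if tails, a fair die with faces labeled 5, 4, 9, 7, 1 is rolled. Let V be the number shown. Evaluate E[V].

E[V | heads] = (6+4+12+8+9)/5 = 39/5.
E[V | tails] = (5+4+9+7+1)/5 = 26/5.
By the law of total expectation,
E[V] = (1/2)·(39/5) + (1/2)·(26/5) = 13/2.

13/2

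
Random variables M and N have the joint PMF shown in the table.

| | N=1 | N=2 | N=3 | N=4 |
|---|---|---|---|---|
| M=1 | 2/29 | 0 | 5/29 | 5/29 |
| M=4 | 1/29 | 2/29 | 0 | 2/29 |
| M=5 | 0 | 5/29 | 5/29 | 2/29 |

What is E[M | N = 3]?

P(N = 3) = 10/29.
Summing M·P(M=x,N=y) over the conditioning event gives 30/29.
E[M | N = 3] = (30/29) / (10/29) = 3.

3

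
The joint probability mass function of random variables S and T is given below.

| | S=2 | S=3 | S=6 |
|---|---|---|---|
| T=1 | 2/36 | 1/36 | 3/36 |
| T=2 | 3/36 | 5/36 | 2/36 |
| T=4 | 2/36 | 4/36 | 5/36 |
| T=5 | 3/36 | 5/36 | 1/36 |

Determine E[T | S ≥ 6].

P(S ≥ 6) = 11/36.
Σ T·P over the event = 1·(3/36) + 2·(2/36) + 4·(5/36) + 5·(1/36) = 8/9.
E[T | S ≥ 6] = (8/9) / (11/36) = 32/11.

32/11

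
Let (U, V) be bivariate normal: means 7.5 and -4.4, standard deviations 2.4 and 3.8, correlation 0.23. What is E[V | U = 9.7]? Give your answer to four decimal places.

-3.5988

The regression of V on U has slope ρ·σ_V/σ_U and passes through (μ_U, μ_V).
E[V | U=9.7] = -4.4 + (0.23)·(3.8/2.4)·(9.7 − (7.5)) = -4.4 + (0.36417)·(2.2) = -3.5988.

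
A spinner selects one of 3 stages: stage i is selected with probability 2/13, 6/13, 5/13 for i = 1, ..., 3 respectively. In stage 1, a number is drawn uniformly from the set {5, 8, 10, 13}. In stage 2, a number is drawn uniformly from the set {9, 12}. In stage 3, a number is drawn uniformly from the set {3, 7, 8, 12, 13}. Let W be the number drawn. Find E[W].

124/13

E[W | stage 1] = (5+8+10+13)/4 = 9.
E[W | stage 2] = (9+12)/2 = 21/2.
E[W | stage 3] = (3+7+8+12+13)/5 = 43/5.
By the law of total expectation,
E[W] = (2/13)·(9) + (6/13)·(21/2) + (5/13)·(43/5) = 124/13.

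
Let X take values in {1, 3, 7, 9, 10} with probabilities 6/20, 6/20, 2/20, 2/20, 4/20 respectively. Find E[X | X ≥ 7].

P(X ≥ 7) = 2/5.
Σ over the event: 7·1/10 + 9·1/10 + 10·1/5 = 18/5.
E[X | X ≥ 7] = (18/5) / (2/5) = 9.

9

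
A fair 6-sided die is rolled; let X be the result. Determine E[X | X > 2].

9/2

Given X > 2, X is equally likely to be any of {3, 4, 5, 6}.
E[X | X > 2] = (3 + 4 + 5 + 6) / 4 = 9/2.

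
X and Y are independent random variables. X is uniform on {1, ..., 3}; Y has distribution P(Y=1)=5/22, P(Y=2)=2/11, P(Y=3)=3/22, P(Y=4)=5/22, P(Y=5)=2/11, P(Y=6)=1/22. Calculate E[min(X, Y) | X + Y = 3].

1

P(X + Y = 3) = 3/22.
Summing min(X,Y)·P(x,y) over outcomes with X + Y = 3 gives 3/22.
E[min(X, Y) | X + Y = 3] = (3/22) / (3/22) = 1.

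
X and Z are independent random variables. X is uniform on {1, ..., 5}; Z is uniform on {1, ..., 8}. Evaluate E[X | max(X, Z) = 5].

35/9

P(max(X, Z) = 5) = 9/40.
Summing X·P(x,y) over outcomes with max(X, Z) = 5 gives 7/8.
E[X | max(X, Z) = 5] = (7/8) / (9/40) = 35/9.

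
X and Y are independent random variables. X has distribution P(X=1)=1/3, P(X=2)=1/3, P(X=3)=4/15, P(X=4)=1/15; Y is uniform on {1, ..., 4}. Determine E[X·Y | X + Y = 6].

P(X + Y = 6) = 1/6.
Summing XY·P(x,y) over outcomes with X + Y = 6 gives 7/5.
E[X·Y | X + Y = 6] = (7/5) / (1/6) = 42/5.

42/5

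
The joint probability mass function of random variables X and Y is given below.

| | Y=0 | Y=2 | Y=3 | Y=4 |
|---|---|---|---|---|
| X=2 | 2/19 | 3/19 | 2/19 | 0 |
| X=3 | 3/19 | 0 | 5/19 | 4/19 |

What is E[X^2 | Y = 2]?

P(Y = 2) = 3/19.
Σ X^2·P over the event = 4·(3/19) = 12/19.
E[X^2 | Y = 2] = (12/19) / (3/19) = 4.

4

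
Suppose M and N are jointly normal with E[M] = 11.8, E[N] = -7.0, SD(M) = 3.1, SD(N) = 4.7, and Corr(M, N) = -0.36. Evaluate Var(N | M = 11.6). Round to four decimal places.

19.2271

Var(N | M=x) = (1 − ρ²)·σ_N².
Var(N | M=11.6) = (4.7)²·(1 − (-0.36)²) = 22.09·0.8704 = 19.2271.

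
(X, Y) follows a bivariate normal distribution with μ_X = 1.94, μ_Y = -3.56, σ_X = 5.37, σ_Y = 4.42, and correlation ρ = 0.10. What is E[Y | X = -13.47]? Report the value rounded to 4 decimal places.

-4.8284

The regression of Y on X has slope ρ·σ_Y/σ_X and passes through (μ_X, μ_Y).
E[Y | X=-13.47] = -3.56 + (0.10)·(4.42/5.37)·(-13.47 − (1.94)) = -3.56 + (0.082309)·(-15.41) = -4.8284.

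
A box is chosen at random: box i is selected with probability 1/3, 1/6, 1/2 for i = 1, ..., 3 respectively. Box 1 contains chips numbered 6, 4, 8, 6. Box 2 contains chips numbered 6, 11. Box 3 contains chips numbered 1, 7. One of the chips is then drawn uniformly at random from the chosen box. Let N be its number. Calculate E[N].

65/12

E[N | box 1] = (6+4+8+6)/4 = 6.
E[N | box 2] = (6+11)/2 = 17/2.
E[N | box 3] = (1+7)/2 = 4.
E[N] = (1/3)·(6) + (1/6)·(17/2) + (1/2)·(4) = 65/12.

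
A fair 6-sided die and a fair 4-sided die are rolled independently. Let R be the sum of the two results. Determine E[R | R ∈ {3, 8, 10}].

20/3

P(R ∈ {3, 8, 10}) = 1/4.
Σ over the event: 3·1/12 + 8·1/8 + 10·1/24 = 5/3.
E[R | R ∈ {3, 8, 10}] = (5/3) / (1/4) = 20/3.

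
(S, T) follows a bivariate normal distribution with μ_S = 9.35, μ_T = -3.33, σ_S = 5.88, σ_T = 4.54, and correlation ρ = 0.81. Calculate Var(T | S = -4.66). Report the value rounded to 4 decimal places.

The conditional variance in a bivariate normal is σ_T²(1 − ρ²), independent of x.
Var(T | S=-4.66) = (4.54)²·(1 − (0.81)²) = 20.6116·0.3439 = 7.0883.

7.0883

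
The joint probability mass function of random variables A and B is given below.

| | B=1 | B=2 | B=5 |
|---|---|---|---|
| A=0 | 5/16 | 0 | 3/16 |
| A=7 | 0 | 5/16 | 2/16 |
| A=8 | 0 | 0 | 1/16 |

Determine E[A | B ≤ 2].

P(B ≤ 2) = 5/8.
Summing A·P(A=x,B=y) over the conditioning event gives 35/16.
E[A | B ≤ 2] = (35/16) / (5/8) = 7/2.

7/2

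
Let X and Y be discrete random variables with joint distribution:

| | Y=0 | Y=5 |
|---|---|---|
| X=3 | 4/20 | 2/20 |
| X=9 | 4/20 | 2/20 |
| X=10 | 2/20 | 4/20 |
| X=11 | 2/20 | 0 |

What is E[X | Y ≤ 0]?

P(Y ≤ 0) = 3/5.
Summing X·P(X=x,Y=y) over the conditioning event gives 9/2.
E[X | Y ≤ 0] = (9/2) / (3/5) = 15/2.

15/2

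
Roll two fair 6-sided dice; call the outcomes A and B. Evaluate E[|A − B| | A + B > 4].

P(A + B > 4) = 5/6.
Summing |A−B|·P(x,y) over outcomes with A + B > 4 gives 16/9.
E[|A − B| | A + B > 4] = (16/9) / (5/6) = 32/15.

32/15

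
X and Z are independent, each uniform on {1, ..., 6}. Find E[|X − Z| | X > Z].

7/3

P(X > Z) = 5/12.
Summing |X−Z|·P(x,y) over outcomes with X > Z gives 35/36.
E[|X − Z| | X > Z] = (35/36) / (5/12) = 7/3.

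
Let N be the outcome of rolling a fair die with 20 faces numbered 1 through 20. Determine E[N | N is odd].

Given N is odd, N is equally likely to be any of {1, 3, 5, 7, 9, 11, 13, 15, 17, 19}.
E[N | N is odd] = (1 + 3 + 5 + 7 + 9 + 11 + 13 + 15 + 17 + 19) / 10 = 10.

10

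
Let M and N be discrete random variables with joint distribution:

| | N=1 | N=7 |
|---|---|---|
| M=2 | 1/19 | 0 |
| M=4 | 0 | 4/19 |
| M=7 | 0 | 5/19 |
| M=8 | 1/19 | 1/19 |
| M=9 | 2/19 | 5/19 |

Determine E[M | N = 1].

P(N = 1) = 4/19.
Σ M·P over the event = 2·(1/19) + 8·(1/19) + 9·(2/19) = 28/19.
E[M | N = 1] = (28/19) / (4/19) = 7.

7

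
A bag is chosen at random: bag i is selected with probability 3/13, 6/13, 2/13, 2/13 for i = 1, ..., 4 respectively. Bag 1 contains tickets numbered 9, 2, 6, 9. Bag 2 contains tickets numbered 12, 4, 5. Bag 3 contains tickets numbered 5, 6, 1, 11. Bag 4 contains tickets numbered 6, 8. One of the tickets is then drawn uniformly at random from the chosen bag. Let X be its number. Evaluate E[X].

E[X | bag 1] = (9+2+6+9)/4 = 13/2.
E[X | bag 2] = (12+4+5)/3 = 7.
E[X | bag 3] = (5+6+1+11)/4 = 23/4.
E[X | bag 4] = (6+8)/2 = 7.
E[X] = (3/13)·(13/2) + (6/13)·(7) + (2/13)·(23/4) + (2/13)·(7) = 87/13.

87/13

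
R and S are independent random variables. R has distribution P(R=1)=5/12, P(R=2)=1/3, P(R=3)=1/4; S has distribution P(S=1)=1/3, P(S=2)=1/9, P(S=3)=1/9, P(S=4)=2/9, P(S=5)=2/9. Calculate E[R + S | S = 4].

35/6

P(S = 4) = 2/9.
Summing (R+S)·P(x,y) over outcomes with S = 4 gives 35/27.
E[R + S | S = 4] = (35/27) / (2/9) = 35/6.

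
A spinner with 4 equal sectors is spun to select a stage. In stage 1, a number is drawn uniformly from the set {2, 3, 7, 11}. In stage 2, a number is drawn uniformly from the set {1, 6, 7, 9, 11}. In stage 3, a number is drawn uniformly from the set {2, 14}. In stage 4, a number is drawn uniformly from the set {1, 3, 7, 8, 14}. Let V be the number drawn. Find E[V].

543/80

E[V | stage 1] = (2+3+7+11)/4 = 23/4.
E[V | stage 2] = (1+6+7+9+11)/5 = 34/5.
E[V | stage 3] = (2+14)/2 = 8.
E[V | stage 4] = (1+3+7+8+14)/5 = 33/5.
E[V] = (1/4)·(23/4) + (1/4)·(34/5) + (1/4)·(8) + (1/4)·(33/5) = 543/80.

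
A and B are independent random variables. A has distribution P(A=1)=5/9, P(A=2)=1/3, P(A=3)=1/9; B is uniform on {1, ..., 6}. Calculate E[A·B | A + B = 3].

2

P(A + B = 3) = 4/27.
Summing AB·P(x,y) over outcomes with A + B = 3 gives 8/27.
E[A·B | A + B = 3] = (8/27) / (4/27) = 2.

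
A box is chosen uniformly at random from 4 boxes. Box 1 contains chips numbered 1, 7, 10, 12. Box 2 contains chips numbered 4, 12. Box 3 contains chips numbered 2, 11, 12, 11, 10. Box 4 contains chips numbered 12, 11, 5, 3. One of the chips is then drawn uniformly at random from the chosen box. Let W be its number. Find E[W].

649/80

E[W | box 1] = (1+7+10+12)/4 = 15/2.
E[W | box 2] = (4+12)/2 = 8.
E[W | box 3] = (2+11+12+11+10)/5 = 46/5.
E[W | box 4] = (12+11+5+3)/4 = 31/4.
E[W] = (1/4)·(15/2) + (1/4)·(8) + (1/4)·(46/5) + (1/4)·(31/4) = 649/80.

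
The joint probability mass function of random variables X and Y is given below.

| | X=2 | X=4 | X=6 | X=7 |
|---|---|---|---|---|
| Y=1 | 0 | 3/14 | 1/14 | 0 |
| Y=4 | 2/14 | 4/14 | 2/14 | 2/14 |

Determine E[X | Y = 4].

P(Y = 4) = 5/7.
Σ X·P over the event = 2·(2/14) + 4·(4/14) + 6·(2/14) + 7·(2/14) = 23/7.
E[X | Y = 4] = (23/7) / (5/7) = 23/5.

23/5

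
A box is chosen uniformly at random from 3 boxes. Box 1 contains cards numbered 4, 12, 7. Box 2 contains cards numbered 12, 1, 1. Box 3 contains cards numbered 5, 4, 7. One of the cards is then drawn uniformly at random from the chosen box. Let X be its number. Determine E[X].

53/9

E[X | box 1] = (4+12+7)/3 = 23/3.
E[X | box 2] = (12+1+1)/3 = 14/3.
E[X | box 3] = (5+4+7)/3 = 16/3.
E[X] = (1/3)·(23/3) + (1/3)·(14/3) + (1/3)·(16/3) = 53/9.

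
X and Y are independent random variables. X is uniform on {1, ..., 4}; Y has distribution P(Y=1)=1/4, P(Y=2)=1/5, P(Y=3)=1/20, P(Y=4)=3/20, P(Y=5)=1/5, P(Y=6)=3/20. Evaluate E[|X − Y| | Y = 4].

P(Y = 4) = 3/20.
Summing |X−Y|·P(x,y) over outcomes with Y = 4 gives 9/40.
E[|X − Y| | Y = 4] = (9/40) / (3/20) = 3/2.

3/2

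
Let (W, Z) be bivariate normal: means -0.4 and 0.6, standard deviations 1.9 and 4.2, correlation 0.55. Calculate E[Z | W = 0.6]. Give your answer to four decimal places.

The regression of Z on W has slope ρ·σ_Z/σ_W and passes through (μ_W, μ_Z).
E[Z | W=0.6] = 0.6 + (0.55)·(4.2/1.9)·(0.6 − (-0.4)) = 0.6 + (1.2158)·(1) = 1.8158.

1.8158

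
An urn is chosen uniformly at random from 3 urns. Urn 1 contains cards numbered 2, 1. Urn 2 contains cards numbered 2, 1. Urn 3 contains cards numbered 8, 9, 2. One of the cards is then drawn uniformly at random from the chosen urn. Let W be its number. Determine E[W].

28/9

E[W | urn 1] = (2+1)/2 = 3/2.
E[W | urn 2] = (2+1)/2 = 3/2.
E[W | urn 3] = (8+9+2)/3 = 19/3.
By the law of total expectation,
E[W] = (1/3)·(3/2) + (1/3)·(3/2) + (1/3)·(19/3) = 28/9.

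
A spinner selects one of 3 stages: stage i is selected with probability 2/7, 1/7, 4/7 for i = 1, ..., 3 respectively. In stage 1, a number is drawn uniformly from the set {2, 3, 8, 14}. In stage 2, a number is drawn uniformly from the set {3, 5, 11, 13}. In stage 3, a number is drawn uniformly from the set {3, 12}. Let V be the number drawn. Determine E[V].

103/14

E[V | stage 1] = (2+3+8+14)/4 = 27/4.
E[V | stage 2] = (3+5+11+13)/4 = 8.
E[V | stage 3] = (3+12)/2 = 15/2.
E[V] = (2/7)·(27/4) + (1/7)·(8) + (4/7)·(15/2) = 103/14.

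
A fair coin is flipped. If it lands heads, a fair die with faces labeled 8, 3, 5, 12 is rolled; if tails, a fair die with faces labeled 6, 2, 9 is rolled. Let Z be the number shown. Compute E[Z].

19/3

E[Z | heads] = (8+3+5+12)/4 = 7.
E[Z | tails] = (6+2+9)/3 = 17/3.
By the law of total expectation,
E[Z] = (1/2)·(7) + (1/2)·(17/3) = 19/3.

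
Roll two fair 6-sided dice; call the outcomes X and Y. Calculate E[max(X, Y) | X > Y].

P(X > Y) = 5/12.
Summing max(X,Y)·P(x,y) over outcomes with X > Y gives 35/18.
E[max(X, Y) | X > Y] = (35/18) / (5/12) = 14/3.

14/3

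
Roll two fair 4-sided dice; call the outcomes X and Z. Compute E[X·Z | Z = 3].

P(Z = 3) = 1/4.
Summing XZ·P(x,y) over outcomes with Z = 3 gives 15/8.
E[X·Z | Z = 3] = (15/8) / (1/4) = 15/2.

15/2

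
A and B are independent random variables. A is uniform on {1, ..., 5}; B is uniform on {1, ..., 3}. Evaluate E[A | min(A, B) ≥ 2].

7/2

Outcomes with min(A, B) ≥ 2: (2,2), (2,3), (3,2), (3,3), (4,2), (4,3), (5,2), (5,3), each with probability 1/15.
E[A | min(A, B) ≥ 2] = (2 + 2 + 3 + 3 + 4 + 4 + 5 + 5) / 8 = 7/2.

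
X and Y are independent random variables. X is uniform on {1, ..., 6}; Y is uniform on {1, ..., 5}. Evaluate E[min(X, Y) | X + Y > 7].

Outcomes with X + Y > 7: (3,5), (4,4), (4,5), (5,3), (5,4), (5,5), (6,2), (6,3), (6,4), (6,5), each with probability 1/30.
E[min(X, Y) | X + Y > 7] = (3 + 4 + 4 + 3 + 4 + 5 + 2 + 3 + 4 + 5) / 10 = 37/10.

37/10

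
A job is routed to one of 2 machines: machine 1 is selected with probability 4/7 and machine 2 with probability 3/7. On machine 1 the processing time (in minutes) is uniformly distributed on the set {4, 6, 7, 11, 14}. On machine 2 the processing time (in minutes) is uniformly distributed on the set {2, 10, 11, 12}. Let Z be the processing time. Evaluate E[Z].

171/20

E[Z | machine 1] = (4+6+7+11+14)/5 = 42/5.
E[Z | machine 2] = (2+10+11+12)/4 = 35/4.
E[Z] = (4/7)·(42/5) + (3/7)·(35/4) = 171/20.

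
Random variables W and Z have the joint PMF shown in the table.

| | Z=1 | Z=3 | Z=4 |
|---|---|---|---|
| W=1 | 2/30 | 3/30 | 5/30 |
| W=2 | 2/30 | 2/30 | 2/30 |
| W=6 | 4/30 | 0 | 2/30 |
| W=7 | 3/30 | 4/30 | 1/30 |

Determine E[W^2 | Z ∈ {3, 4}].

341/19

P(Z ∈ {3, 4}) = 19/30.
Summing W^2·P(W=x,Z=y) over the conditioning event gives 341/30.
E[W^2 | Z ∈ {3, 4}] = (341/30) / (19/30) = 341/19.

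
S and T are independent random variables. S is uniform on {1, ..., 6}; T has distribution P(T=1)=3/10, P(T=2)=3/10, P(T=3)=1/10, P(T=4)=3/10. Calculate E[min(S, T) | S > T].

2

P(S > T) = 3/5.
Summing min(S,T)·P(x,y) over outcomes with S > T gives 6/5.
E[min(S, T) | S > T] = (6/5) / (3/5) = 2.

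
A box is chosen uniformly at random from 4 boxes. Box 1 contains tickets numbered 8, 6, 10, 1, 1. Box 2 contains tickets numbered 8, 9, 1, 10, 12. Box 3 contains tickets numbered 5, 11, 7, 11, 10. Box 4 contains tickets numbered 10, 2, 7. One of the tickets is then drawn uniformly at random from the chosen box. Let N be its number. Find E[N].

E[N | box 1] = (8+6+10+1+1)/5 = 26/5.
E[N | box 2] = (8+9+1+10+12)/5 = 8.
E[N | box 3] = (5+11+7+11+10)/5 = 44/5.
E[N | box 4] = (10+2+7)/3 = 19/3.
By the law of total expectation,
E[N] = (1/4)·(26/5) + (1/4)·(8) + (1/4)·(44/5) + (1/4)·(19/3) = 85/12.

85/12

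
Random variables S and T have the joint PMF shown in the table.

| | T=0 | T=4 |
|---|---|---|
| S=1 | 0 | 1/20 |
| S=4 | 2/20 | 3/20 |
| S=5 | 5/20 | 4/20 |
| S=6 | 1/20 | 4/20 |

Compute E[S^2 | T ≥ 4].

293/12

P(T ≥ 4) = 3/5.
Σ S^2·P over the event = 1·(1/20) + 16·(3/20) + 25·(4/20) + 36·(4/20) = 293/20.
E[S^2 | T ≥ 4] = (293/20) / (3/5) = 293/12.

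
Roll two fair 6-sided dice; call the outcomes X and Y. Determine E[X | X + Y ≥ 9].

5

Outcomes with X + Y ≥ 9: (3,6), (4,5), (4,6), (5,4), (5,5), (5,6), (6,3), (6,4), (6,5), (6,6), each with probability 1/36.
E[X | X + Y ≥ 9] = (3 + 4 + 4 + 5 + 5 + 5 + 6 + 6 + 6 + 6) / 10 = 5.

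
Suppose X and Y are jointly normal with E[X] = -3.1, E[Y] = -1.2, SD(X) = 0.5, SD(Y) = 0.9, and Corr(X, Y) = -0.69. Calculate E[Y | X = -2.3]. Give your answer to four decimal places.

E[Y | X=x] = μ_Y + ρ(σ_Y/σ_X)(x − μ_X) for jointly normal variables.
E[Y | X=-2.3] = -1.2 + (-0.69)·(0.9/0.5)·(-2.3 − (-3.1)) = -1.2 + (-1.242)·(0.8) = -2.1936.

-2.1936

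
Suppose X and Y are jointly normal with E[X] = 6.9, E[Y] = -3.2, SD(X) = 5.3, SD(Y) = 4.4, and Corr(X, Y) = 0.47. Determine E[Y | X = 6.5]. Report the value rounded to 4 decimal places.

-3.3561

E[Y | X=x] = μ_Y + ρ(σ_Y/σ_X)(x − μ_X) for jointly normal variables.
E[Y | X=6.5] = -3.2 + (0.47)·(4.4/5.3)·(6.5 − (6.9)) = -3.2 + (0.39019)·(-0.4) = -3.3561.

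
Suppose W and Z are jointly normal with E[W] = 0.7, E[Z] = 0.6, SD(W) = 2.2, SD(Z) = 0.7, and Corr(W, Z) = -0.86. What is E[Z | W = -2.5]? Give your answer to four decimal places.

The regression of Z on W has slope ρ·σ_Z/σ_W and passes through (μ_W, μ_Z).
E[Z | W=-2.5] = 0.6 + (-0.86)·(0.7/2.2)·(-2.5 − (0.7)) = 0.6 + (-0.27364)·(-3.2) = 1.4756.

1.4756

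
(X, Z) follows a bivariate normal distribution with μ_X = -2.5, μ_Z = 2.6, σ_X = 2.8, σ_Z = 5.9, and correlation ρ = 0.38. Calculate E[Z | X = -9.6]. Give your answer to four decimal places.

-3.0851

The regression of Z on X has slope ρ·σ_Z/σ_X and passes through (μ_X, μ_Z).
E[Z | X=-9.6] = 2.6 + (0.38)·(5.9/2.8)·(-9.6 − (-2.5)) = 2.6 + (0.800714)·(-7.1) = -3.0851.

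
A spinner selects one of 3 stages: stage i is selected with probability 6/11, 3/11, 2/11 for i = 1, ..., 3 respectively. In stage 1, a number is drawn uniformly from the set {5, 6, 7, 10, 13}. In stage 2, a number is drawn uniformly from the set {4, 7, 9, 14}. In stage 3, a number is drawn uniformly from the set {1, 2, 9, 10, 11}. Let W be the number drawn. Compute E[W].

E[W | stage 1] = (5+6+7+10+13)/5 = 41/5.
E[W | stage 2] = (4+7+9+14)/4 = 17/2.
E[W | stage 3] = (1+2+9+10+11)/5 = 33/5.
E[W] = (6/11)·(41/5) + (3/11)·(17/2) + (2/11)·(33/5) = 879/110.

879/110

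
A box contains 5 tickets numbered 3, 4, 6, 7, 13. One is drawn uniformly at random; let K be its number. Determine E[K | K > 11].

P(K > 11) = 1/5.
Σ over the event: 13·1/5 = 13/5.
E[K | K > 11] = (13/5) / (1/5) = 13.

13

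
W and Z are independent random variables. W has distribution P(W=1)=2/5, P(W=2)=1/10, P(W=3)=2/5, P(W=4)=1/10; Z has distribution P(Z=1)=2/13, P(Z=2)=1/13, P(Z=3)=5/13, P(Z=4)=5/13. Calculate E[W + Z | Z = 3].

P(Z = 3) = 5/13.
Summing (W+Z)·P(x,y) over outcomes with Z = 3 gives 2.
E[W + Z | Z = 3] = (2) / (5/13) = 26/5.

26/5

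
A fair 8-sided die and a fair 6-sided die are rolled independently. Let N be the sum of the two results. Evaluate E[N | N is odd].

8

P(N is odd) = 1/2.
Σ over the event: 3·1/24 + 5·1/12 + 7·1/8 + 9·1/8 + 11·1/12 + 13·1/24 = 4.
E[N | N is odd] = (4) / (1/2) = 8.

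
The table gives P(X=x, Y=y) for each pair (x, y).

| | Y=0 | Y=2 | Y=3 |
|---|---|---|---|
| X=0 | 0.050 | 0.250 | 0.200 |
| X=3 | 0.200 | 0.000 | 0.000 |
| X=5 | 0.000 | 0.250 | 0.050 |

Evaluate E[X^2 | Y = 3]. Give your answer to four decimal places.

P(Y = 3) = 0.250.
Σ X^2·P over the event = 0·(0.200) + 25·(0.050) = 1.250.
E[X^2 | Y = 3] = (1.250) / (0.250) = 5.0000.

5.0000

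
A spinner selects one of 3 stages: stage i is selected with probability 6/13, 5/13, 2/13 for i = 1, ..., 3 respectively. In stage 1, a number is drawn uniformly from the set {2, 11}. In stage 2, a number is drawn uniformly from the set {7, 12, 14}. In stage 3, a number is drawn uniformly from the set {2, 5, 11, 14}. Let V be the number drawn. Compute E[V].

110/13

E[V | stage 1] = (2+11)/2 = 13/2.
E[V | stage 2] = (7+12+14)/3 = 11.
E[V | stage 3] = (2+5+11+14)/4 = 8.
E[V] = (6/13)·(13/2) + (5/13)·(11) + (2/13)·(8) = 110/13.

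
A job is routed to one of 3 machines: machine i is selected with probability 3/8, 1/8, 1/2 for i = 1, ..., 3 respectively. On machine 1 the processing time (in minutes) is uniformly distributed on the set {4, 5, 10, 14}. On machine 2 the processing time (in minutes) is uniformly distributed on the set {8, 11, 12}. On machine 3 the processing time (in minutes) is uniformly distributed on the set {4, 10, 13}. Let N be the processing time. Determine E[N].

E[N | machine 1] = (4+5+10+14)/4 = 33/4.
E[N | machine 2] = (8+11+12)/3 = 31/3.
E[N | machine 3] = (4+10+13)/3 = 9.
By the law of total expectation,
E[N] = (3/8)·(33/4) + (1/8)·(31/3) + (1/2)·(9) = 853/96.

853/96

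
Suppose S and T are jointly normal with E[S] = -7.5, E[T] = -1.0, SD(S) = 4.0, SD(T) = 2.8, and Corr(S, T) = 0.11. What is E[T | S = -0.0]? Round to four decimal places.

-0.4225

E[T | S=x] = μ_T + ρ(σ_T/σ_S)(x − μ_S) for jointly normal variables.
E[T | S=-0.0] = -1.0 + (0.11)·(2.8/4.0)·(-0.0 − (-7.5)) = -1.0 + (0.077)·(7.5) = -0.4225.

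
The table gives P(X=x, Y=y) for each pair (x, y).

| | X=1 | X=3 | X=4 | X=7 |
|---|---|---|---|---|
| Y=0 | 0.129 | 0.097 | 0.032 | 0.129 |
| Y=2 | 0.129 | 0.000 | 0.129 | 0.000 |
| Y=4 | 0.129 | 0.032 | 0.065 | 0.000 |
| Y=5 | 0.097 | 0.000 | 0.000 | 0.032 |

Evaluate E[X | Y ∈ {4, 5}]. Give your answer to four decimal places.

2.2704

P(Y ∈ {4, 5}) = 0.355.
Σ X·P over the event = 1·(0.129) + 1·(0.097) + 3·(0.032) + 4·(0.065) + 7·(0.032) = 0.806.
E[X | Y ∈ {4, 5}] = (0.806) / (0.355) = 2.2704.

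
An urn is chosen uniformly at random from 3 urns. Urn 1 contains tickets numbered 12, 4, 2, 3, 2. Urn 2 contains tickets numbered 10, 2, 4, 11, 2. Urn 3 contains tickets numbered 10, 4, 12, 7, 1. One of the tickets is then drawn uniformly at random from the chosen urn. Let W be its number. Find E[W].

86/15

E[W | urn 1] = (12+4+2+3+2)/5 = 23/5.
E[W | urn 2] = (10+2+4+11+2)/5 = 29/5.
E[W | urn 3] = (10+4+12+7+1)/5 = 34/5.
By the law of total expectation,
E[W] = (1/3)·(23/5) + (1/3)·(29/5) + (1/3)·(34/5) = 86/15.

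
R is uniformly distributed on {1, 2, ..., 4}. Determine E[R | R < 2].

Given R < 2, R is equally likely to be any of {1}.
E[R | R < 2] = (1) / 1 = 1.

1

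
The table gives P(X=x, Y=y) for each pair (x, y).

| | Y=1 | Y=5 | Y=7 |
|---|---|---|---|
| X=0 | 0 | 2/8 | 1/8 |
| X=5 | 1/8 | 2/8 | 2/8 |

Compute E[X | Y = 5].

P(Y = 5) = 1/2.
Σ X·P over the event = 0·(2/8) + 5·(2/8) = 5/4.
E[X | Y = 5] = (5/4) / (1/2) = 5/2.

5/2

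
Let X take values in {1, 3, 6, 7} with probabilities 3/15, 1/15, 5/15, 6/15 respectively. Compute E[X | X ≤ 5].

P(X ≤ 5) = 4/15.
Σ over the event: 1·1/5 + 3·1/15 = 2/5.
E[X | X ≤ 5] = (2/5) / (4/15) = 3/2.

3/2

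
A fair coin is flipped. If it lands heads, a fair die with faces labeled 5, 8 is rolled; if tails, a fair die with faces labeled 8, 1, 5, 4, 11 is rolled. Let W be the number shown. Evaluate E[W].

E[W | heads] = (5+8)/2 = 13/2.
E[W | tails] = (8+1+5+4+11)/5 = 29/5.
By the law of total expectation,
E[W] = (1/2)·(13/2) + (1/2)·(29/5) = 123/20.

123/20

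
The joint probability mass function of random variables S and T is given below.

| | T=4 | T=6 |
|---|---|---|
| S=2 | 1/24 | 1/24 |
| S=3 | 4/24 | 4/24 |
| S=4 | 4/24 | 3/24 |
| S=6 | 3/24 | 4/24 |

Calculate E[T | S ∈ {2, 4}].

P(S ∈ {2, 4}) = 3/8.
Σ T·P over the event = 4·(1/24) + 6·(1/24) + 4·(4/24) + 6·(3/24) = 11/6.
E[T | S ∈ {2, 4}] = (11/6) / (3/8) = 44/9.

44/9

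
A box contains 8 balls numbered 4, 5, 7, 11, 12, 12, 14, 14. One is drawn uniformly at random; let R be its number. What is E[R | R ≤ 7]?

16/3

P(R ≤ 7) = 3/8.
Σ over the event: 4·1/8 + 5·1/8 + 7·1/8 = 2.
E[R | R ≤ 7] = (2) / (3/8) = 16/3.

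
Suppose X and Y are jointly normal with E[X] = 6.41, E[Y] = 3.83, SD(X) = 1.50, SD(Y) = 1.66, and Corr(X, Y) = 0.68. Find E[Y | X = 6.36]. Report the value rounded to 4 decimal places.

The regression of Y on X has slope ρ·σ_Y/σ_X and passes through (μ_X, μ_Y).
E[Y | X=6.36] = 3.83 + (0.68)·(1.66/1.50)·(6.36 − (6.41)) = 3.83 + (0.75253)·(-0.05) = 3.7924.

3.7924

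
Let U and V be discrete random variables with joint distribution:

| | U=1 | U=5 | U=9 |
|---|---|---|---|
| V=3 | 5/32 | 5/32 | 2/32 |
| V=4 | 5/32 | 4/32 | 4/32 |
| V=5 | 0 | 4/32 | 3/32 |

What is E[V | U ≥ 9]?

P(U ≥ 9) = 9/32.
Summing V·P(U=x,V=y) over the conditioning event gives 37/32.
E[V | U ≥ 9] = (37/32) / (9/32) = 37/9.

37/9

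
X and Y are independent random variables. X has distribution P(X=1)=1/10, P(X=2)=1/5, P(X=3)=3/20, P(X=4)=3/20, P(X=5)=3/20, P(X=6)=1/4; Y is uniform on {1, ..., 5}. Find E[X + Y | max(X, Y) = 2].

P(max(X, Y) = 2) = 1/10.
Summing (X+Y)·P(x,y) over outcomes with max(X, Y) = 2 gives 17/50.
E[X + Y | max(X, Y) = 2] = (17/50) / (1/10) = 17/5.

17/5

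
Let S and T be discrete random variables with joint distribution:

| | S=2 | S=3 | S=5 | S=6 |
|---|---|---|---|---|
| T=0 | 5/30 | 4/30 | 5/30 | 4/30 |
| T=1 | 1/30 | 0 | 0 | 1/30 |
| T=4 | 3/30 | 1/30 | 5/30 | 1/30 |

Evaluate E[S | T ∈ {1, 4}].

P(T ∈ {1, 4}) = 2/5.
Σ S·P over the event = 2·(1/30) + 2·(3/30) + 3·(1/30) + 5·(5/30) + 6·(1/30) + 6·(1/30) = 8/5.
E[S | T ∈ {1, 4}] = (8/5) / (2/5) = 4.

4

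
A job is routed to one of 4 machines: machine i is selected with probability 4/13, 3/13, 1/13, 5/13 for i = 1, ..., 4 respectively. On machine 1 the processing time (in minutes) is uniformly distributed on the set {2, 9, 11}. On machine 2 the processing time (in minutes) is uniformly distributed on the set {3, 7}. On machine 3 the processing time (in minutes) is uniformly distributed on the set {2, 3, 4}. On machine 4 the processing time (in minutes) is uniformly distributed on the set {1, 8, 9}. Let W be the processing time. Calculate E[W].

232/39

E[W | machine 1] = (2+9+11)/3 = 22/3.
E[W | machine 2] = (3+7)/2 = 5.
E[W | machine 3] = (2+3+4)/3 = 3.
E[W | machine 4] = (1+8+9)/3 = 6.
E[W] = (4/13)·(22/3) + (3/13)·(5) + (1/13)·(3) + (5/13)·(6) = 232/39.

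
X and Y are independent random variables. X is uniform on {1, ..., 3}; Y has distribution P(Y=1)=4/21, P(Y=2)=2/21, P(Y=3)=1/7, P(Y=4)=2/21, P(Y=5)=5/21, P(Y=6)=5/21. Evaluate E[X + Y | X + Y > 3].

P(X + Y > 3) = 53/63.
Summing (X+Y)·P(x,y) over outcomes with X + Y > 3 gives 340/63.
E[X + Y | X + Y > 3] = (340/63) / (53/63) = 340/53.

340/53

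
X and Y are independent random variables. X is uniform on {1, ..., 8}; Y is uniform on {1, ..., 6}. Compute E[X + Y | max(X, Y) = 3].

Outcomes with max(X, Y) = 3: (1,3), (2,3), (3,1), (3,2), (3,3), each with probability 1/48.
E[X + Y | max(X, Y) = 3] = (4 + 5 + 4 + 5 + 6) / 5 = 24/5.

24/5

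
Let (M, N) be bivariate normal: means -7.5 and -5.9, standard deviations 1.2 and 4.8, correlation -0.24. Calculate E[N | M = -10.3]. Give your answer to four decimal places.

-3.2120

E[N | M=x] = μ_N + ρ(σ_N/σ_M)(x − μ_M) for jointly normal variables.
E[N | M=-10.3] = -5.9 + (-0.24)·(4.8/1.2)·(-10.3 − (-7.5)) = -5.9 + (-0.96)·(-2.8) = -3.2120.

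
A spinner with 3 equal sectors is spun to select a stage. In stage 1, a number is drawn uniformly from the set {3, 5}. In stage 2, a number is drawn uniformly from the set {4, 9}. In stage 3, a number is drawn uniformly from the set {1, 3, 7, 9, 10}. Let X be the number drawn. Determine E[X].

11/2

E[X | stage 1] = (3+5)/2 = 4.
E[X | stage 2] = (4+9)/2 = 13/2.
E[X | stage 3] = (1+3+7+9+10)/5 = 6.
E[X] = (1/3)·(4) + (1/3)·(13/2) + (1/3)·(6) = 11/2.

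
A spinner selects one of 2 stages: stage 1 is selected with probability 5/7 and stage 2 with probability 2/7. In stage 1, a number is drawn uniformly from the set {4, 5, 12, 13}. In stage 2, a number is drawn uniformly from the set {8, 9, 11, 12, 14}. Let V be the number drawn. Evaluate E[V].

641/70

E[V | stage 1] = (4+5+12+13)/4 = 17/2.
E[V | stage 2] = (8+9+11+12+14)/5 = 54/5.
By the law of total expectation,
E[V] = (5/7)·(17/2) + (2/7)·(54/5) = 641/70.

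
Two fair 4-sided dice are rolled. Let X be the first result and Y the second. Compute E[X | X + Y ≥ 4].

P(X + Y ≥ 4) = 13/16.
Summing X·P(x,y) over outcomes with X + Y ≥ 4 gives 9/4.
E[X | X + Y ≥ 4] = (9/4) / (13/16) = 36/13.

36/13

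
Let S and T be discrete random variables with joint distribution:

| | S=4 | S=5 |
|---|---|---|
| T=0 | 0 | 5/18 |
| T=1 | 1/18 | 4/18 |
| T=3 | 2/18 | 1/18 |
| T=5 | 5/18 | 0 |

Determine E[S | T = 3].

P(T = 3) = 1/6.
Σ S·P over the event = 4·(2/18) + 5·(1/18) = 13/18.
E[S | T = 3] = (13/18) / (1/6) = 13/3.

13/3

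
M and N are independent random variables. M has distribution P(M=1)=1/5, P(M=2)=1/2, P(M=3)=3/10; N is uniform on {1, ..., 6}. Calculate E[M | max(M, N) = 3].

39/16

P(max(M, N) = 3) = 4/15.
Summing M·P(x,y) over outcomes with max(M, N) = 3 gives 13/20.
E[M | max(M, N) = 3] = (13/20) / (4/15) = 39/16.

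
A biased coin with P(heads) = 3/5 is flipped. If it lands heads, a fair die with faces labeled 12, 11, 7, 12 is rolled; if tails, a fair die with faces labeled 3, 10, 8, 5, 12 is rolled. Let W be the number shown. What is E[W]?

467/50

E[W | heads] = (12+11+7+12)/4 = 21/2.
E[W | tails] = (3+10+8+5+12)/5 = 38/5.
E[W] = (3/5)·(21/2) + (2/5)·(38/5) = 467/50.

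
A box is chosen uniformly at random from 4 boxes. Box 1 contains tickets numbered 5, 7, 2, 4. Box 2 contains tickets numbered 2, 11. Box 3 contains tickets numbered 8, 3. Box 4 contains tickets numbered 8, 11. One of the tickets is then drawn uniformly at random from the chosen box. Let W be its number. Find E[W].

13/2

E[W | box 1] = (5+7+2+4)/4 = 9/2.
E[W | box 2] = (2+11)/2 = 13/2.
E[W | box 3] = (8+3)/2 = 11/2.
E[W | box 4] = (8+11)/2 = 19/2.
By the law of total expectation,
E[W] = (1/4)·(9/2) + (1/4)·(13/2) + (1/4)·(11/2) + (1/4)·(19/2) = 13/2.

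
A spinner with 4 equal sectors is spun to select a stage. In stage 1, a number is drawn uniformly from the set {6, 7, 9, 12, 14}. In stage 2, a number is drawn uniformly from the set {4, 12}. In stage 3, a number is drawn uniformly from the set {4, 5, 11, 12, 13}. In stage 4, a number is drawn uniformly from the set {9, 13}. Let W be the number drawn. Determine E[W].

47/5

E[W | stage 1] = (6+7+9+12+14)/5 = 48/5.
E[W | stage 2] = (4+12)/2 = 8.
E[W | stage 3] = (4+5+11+12+13)/5 = 9.
E[W | stage 4] = (9+13)/2 = 11.
E[W] = (1/4)·(48/5) + (1/4)·(8) + (1/4)·(9) + (1/4)·(11) = 47/5.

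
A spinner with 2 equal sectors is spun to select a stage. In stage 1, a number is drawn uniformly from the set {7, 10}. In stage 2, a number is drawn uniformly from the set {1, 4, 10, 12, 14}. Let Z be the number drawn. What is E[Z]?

167/20

E[Z | stage 1] = (7+10)/2 = 17/2.
E[Z | stage 2] = (1+4+10+12+14)/5 = 41/5.
E[Z] = (1/2)·(17/2) + (1/2)·(41/5) = 167/20.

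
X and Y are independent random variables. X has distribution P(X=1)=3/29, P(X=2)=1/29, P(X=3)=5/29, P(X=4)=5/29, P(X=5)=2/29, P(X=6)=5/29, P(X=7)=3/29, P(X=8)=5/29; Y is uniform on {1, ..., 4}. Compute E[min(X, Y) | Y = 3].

P(Y = 3) = 1/4.
Summing min(X,Y)·P(x,y) over outcomes with Y = 3 gives 20/29.
E[min(X, Y) | Y = 3] = (20/29) / (1/4) = 80/29.

80/29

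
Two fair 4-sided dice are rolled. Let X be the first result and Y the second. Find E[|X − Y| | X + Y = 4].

4/3

Outcomes with X + Y = 4: (1,3), (2,2), (3,1), each with probability 1/16.
E[|X − Y| | X + Y = 4] = (2 + 0 + 2) / 3 = 4/3.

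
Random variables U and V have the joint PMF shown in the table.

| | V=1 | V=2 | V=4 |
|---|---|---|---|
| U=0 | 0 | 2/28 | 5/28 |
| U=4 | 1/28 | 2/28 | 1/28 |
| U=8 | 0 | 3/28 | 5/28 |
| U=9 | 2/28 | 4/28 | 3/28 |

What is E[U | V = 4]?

P(V = 4) = 1/2.
Σ U·P over the event = 0·(5/28) + 4·(1/28) + 8·(5/28) + 9·(3/28) = 71/28.
E[U | V = 4] = (71/28) / (1/2) = 71/14.

71/14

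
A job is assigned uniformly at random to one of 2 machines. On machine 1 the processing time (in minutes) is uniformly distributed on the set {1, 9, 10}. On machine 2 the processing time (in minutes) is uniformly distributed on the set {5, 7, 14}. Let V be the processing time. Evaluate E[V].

E[V | machine 1] = (1+9+10)/3 = 20/3.
E[V | machine 2] = (5+7+14)/3 = 26/3.
E[V] = (1/2)·(20/3) + (1/2)·(26/3) = 23/3.

23/3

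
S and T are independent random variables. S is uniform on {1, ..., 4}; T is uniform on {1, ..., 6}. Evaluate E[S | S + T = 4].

2

Outcomes with S + T = 4: (1,3), (2,2), (3,1), each with probability 1/24.
E[S | S + T = 4] = (1 + 2 + 3) / 3 = 2.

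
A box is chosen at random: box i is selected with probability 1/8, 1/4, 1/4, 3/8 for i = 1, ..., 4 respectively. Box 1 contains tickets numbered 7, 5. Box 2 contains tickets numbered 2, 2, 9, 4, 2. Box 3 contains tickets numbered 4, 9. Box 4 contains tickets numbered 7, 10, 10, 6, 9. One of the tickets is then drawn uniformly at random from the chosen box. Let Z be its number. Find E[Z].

259/40

E[Z | box 1] = (7+5)/2 = 6.
E[Z | box 2] = (2+2+9+4+2)/5 = 19/5.
E[Z | box 3] = (4+9)/2 = 13/2.
E[Z | box 4] = (7+10+10+6+9)/5 = 42/5.
E[Z] = (1/8)·(6) + (1/4)·(19/5) + (1/4)·(13/2) + (3/8)·(42/5) = 259/40.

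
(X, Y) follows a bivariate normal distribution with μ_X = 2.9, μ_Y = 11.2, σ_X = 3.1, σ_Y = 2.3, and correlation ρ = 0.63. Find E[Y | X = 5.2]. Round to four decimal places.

12.2751

For a bivariate normal, E[Y | X=x] = μ_Y + ρ·(σ_Y/σ_X)·(x − μ_X).
E[Y | X=5.2] = 11.2 + (0.63)·(2.3/3.1)·(5.2 − (2.9)) = 11.2 + (0.46742)·(2.3) = 12.2751.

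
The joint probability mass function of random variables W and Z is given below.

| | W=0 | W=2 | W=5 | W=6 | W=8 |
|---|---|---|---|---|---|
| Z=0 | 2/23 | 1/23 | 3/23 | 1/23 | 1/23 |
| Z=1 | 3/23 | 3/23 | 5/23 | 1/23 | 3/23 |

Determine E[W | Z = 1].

61/15

P(Z = 1) = 15/23.
Summing W·P(W=x,Z=y) over the conditioning event gives 61/23.
E[W | Z = 1] = (61/23) / (15/23) = 61/15.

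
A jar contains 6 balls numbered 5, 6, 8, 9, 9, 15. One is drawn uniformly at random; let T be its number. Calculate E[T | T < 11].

37/5

P(T < 11) = 5/6.
Σ over the event: 5·1/6 + 6·1/6 + 8·1/6 + 9·1/3 = 37/6.
E[T | T < 11] = (37/6) / (5/6) = 37/5.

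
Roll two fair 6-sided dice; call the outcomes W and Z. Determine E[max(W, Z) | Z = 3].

4

Outcomes with Z = 3: (1,3), (2,3), (3,3), (4,3), (5,3), (6,3), each with probability 1/36.
E[max(W, Z) | Z = 3] = (3 + 3 + 3 + 4 + 5 + 6) / 6 = 4.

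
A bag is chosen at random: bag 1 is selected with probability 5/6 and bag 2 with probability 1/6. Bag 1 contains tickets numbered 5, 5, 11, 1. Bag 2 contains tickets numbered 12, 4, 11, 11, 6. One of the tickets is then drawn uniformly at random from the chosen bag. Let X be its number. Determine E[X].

E[X | bag 1] = (5+5+11+1)/4 = 11/2.
E[X | bag 2] = (12+4+11+11+6)/5 = 44/5.
By the law of total expectation,
E[X] = (5/6)·(11/2) + (1/6)·(44/5) = 121/20.

121/20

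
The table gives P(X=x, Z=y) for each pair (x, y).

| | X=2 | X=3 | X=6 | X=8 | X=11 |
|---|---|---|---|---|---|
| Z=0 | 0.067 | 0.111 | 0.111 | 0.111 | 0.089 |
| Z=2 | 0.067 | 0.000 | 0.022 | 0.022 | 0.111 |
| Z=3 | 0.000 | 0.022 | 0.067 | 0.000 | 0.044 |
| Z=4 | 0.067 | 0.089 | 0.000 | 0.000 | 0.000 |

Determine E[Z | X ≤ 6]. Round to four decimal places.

P(X ≤ 6) = 0.623.
Summing Z·P(X=x,Z=y) over the conditioning event gives 1.069.
E[Z | X ≤ 6] = (1.069) / (0.623) = 1.7159.

1.7159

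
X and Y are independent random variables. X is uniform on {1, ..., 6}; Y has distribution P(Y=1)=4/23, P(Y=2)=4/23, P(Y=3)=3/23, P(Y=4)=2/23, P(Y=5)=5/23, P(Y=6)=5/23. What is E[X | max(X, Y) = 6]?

P(max(X, Y) = 6) = 8/23.
Summing X·P(x,y) over outcomes with max(X, Y) = 6 gives 71/46.
E[X | max(X, Y) = 6] = (71/46) / (8/23) = 71/16.

71/16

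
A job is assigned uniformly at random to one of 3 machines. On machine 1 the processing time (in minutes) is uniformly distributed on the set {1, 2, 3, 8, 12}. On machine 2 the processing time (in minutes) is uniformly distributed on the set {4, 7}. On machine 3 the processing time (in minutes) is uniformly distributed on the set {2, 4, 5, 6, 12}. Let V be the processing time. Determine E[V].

11/2

E[V | machine 1] = (1+2+3+8+12)/5 = 26/5.
E[V | machine 2] = (4+7)/2 = 11/2.
E[V | machine 3] = (2+4+5+6+12)/5 = 29/5.
E[V] = (1/3)·(26/5) + (1/3)·(11/2) + (1/3)·(29/5) = 11/2.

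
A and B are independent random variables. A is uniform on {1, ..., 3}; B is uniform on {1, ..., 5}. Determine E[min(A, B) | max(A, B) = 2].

4/3

Outcomes with max(A, B) = 2: (1,2), (2,1), (2,2), each with probability 1/15.
E[min(A, B) | max(A, B) = 2] = (1 + 1 + 2) / 3 = 4/3.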